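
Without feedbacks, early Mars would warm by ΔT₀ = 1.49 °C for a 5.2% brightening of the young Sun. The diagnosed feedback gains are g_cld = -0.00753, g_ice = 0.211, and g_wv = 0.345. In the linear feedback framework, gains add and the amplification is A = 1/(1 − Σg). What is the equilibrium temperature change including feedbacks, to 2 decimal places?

3.30 °C

Total gain g = -0.00753 + 0.211 + 0.345 = 0.54847.
Amplification A = 1/(1 − 0.54847) = 2.215.
ΔT = 1.49 × 2.215 = 3.30 °C.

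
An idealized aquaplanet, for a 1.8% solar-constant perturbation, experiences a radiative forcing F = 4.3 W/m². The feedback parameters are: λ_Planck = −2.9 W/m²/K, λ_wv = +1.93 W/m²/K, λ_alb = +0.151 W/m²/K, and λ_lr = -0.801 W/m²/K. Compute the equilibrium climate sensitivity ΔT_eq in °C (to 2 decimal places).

Net feedback parameter λ = (−2.9) + (+1.93) + (+0.151) + (-0.801) = -1.62 W/m²/K.
ΔT = −F/λ = −4.3/(-1.62) = 2.65 °C.

2.65 °C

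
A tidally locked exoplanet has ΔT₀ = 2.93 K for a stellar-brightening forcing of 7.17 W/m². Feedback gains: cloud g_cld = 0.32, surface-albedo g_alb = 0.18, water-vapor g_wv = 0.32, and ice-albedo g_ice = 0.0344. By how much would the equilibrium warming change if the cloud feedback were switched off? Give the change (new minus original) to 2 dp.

-13.83 K

Original: g = 0.8544, ΔT = 2.93/(1−0.8544) = 20.1236 K.
Without cloud: g' = 0.5344, ΔT' = 2.93/(1−0.5344) = 6.2930 K.
Change = 6.2930 − 20.1236 = -13.83 K.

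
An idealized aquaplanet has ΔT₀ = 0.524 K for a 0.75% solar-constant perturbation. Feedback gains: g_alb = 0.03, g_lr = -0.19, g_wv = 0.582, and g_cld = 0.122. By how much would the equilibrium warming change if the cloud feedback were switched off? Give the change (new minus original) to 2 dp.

Original: g = 0.544, ΔT = 0.524/(1−0.544) = 1.1491 K.
Without cloud: g' = 0.422, ΔT' = 0.524/(1−0.422) = 0.9066 K.
Change = 0.9066 − 1.1491 = -0.24 K.

-0.24 K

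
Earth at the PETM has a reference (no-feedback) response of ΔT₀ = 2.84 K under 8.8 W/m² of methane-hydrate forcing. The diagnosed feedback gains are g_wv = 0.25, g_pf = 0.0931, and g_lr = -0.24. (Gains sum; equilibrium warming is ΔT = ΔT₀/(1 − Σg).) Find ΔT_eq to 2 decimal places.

Total gain g = 0.25 + 0.0931 − 0.24 = 0.1031.
Amplification A = 1/(1 − 0.1031) = 1.115.
ΔT = 2.84 × 1.115 = 3.17 K.

3.17 K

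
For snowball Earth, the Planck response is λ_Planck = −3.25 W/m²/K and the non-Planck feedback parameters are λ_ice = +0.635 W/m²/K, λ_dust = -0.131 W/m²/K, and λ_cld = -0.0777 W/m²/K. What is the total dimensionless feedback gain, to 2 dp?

0.13

Convert to gains: g_ice = 0.635/3.25 = 0.1954; g_dust = -0.131/3.25 = -0.04031; g_cld = -0.0777/3.25 = -0.02391.
Total gain g = 0.13118.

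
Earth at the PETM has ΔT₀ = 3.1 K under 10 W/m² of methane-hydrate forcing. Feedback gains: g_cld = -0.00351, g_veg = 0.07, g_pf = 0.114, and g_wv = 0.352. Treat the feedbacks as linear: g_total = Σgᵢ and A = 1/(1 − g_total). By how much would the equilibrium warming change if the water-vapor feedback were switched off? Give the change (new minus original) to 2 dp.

Original: g = 0.53249, ΔT = 3.1/(1−0.53249) = 6.6309 K.
Without water-vapor: g' = 0.18049, ΔT' = 3.1/(1−0.18049) = 3.7827 K.
Change = 3.7827 − 6.6309 = -2.85 K.

-2.85 K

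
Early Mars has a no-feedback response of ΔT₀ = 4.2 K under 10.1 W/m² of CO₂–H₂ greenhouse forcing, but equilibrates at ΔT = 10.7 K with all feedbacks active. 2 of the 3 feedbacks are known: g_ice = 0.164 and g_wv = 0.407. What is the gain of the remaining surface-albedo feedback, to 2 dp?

0.04

Amplification A = ΔT/ΔT₀ = 10.7/4.2 = 2.548.
Total gain g = 1 − 1/A = 1 − 1/2.548 = 0.6075.
Known gains sum to 0.164 + 0.407 = 0.571.
g_alb = 0.6075 − 0.571 = 0.04.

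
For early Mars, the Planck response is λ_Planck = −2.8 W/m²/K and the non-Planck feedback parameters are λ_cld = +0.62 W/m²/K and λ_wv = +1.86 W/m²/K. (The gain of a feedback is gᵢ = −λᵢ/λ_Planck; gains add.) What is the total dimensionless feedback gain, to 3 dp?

Convert to gains: g_cld = 0.62/2.8 = 0.2214; g_wv = 1.86/2.8 = 0.6643.
Total gain g = 0.8857.

0.886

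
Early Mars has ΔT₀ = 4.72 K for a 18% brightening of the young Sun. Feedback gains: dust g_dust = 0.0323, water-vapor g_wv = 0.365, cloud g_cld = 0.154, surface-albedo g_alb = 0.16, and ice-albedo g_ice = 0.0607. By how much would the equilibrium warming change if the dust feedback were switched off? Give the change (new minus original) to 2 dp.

Original: g = 0.772, ΔT = 4.72/(1−0.772) = 20.7018 K.
Without dust: g' = 0.7397, ΔT' = 4.72/(1−0.7397) = 18.1329 K.
Change = 18.1329 − 20.7018 = -2.57 K.

-2.57 K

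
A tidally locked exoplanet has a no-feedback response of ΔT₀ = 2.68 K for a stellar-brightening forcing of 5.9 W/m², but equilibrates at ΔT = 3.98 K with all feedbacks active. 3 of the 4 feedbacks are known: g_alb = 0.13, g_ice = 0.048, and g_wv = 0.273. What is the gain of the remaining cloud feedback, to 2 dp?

-0.12

Amplification A = ΔT/ΔT₀ = 3.98/2.68 = 1.485.
Total gain g = 1 − 1/A = 1 − 1/1.485 = 0.3266.
Known gains sum to 0.13 + 0.048 + 0.273 = 0.451.
g_cld = 0.3266 − 0.451 = -0.12.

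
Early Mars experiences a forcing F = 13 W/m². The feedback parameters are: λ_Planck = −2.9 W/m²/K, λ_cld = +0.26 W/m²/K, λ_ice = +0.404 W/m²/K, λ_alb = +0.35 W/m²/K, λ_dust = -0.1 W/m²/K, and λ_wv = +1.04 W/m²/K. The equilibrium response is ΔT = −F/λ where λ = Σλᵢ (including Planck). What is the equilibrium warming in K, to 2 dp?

13.74 K

Net feedback parameter λ = (−2.9) + (+0.26) + (+0.404) + (+0.35) + (-0.1) + (+1.04) = -0.946 W/m²/K.
ΔT = −F/λ = −13/(-0.946) = 13.74 K.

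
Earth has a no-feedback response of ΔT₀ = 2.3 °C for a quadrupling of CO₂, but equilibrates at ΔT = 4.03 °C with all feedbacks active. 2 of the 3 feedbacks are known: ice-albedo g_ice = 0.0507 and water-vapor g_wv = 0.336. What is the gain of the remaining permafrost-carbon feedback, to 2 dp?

Amplification A = ΔT/ΔT₀ = 4.03/2.3 = 1.752.
Total gain g = 1 − 1/A = 1 − 1/1.752 = 0.4292.
Known gains sum to 0.0507 + 0.336 = 0.3867.
g_pf = 0.4292 − 0.3867 = 0.04.

0.04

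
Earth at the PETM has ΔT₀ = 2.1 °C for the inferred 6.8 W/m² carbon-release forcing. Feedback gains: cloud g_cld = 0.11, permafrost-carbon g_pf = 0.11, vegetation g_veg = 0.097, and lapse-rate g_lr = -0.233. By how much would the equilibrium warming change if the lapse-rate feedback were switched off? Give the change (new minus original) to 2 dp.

Original: g = 0.084, ΔT = 2.1/(1−0.084) = 2.2926 °C.
Without lapse-rate: g' = 0.317, ΔT' = 2.1/(1−0.317) = 3.0747 °C.
Change = 3.0747 − 2.2926 = 0.78 °C.

0.78 °C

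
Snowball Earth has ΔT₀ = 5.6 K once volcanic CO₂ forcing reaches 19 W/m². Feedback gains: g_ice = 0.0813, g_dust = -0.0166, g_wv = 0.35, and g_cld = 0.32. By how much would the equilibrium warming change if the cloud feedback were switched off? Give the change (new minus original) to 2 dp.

-11.54 K

Original: g = 0.7347, ΔT = 5.6/(1−0.7347) = 21.1082 K.
Without cloud: g' = 0.4147, ΔT' = 5.6/(1−0.4147) = 9.5677 K.
Change = 9.5677 − 21.1082 = -11.54 K.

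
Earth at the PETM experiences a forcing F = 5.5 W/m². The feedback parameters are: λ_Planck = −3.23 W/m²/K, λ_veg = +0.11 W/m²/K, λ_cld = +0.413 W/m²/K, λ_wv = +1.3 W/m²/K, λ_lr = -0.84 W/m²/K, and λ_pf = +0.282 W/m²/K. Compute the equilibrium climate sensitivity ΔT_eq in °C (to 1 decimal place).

Net feedback parameter λ = (−3.23) + (+0.11) + (+0.413) + (+1.3) + (-0.84) + (+0.282) = -1.965 W/m²/K.
ΔT = −F/λ = −5.5/(-1.965) = 2.8 °C.

2.8 °C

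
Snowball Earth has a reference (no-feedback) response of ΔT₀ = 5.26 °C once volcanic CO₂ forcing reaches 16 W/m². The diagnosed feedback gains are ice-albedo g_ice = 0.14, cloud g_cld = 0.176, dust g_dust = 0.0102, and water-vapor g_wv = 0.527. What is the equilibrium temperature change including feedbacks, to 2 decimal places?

35.83 °C

Total gain g = 0.14 + 0.176 + 0.0102 + 0.527 = 0.8532.
Amplification A = 1/(1 − 0.8532) = 6.812.
ΔT = 5.26 × 6.812 = 35.83 °C.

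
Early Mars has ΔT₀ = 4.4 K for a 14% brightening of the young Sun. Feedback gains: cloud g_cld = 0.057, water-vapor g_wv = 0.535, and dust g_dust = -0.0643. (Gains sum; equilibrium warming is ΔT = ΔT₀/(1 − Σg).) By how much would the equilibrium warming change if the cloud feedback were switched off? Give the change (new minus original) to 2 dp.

Original: g = 0.5277, ΔT = 4.4/(1−0.5277) = 9.3161 K.
Without cloud: g' = 0.4707, ΔT' = 4.4/(1−0.4707) = 8.3129 K.
Change = 8.3129 − 9.3161 = -1.00 K.

-1.00 K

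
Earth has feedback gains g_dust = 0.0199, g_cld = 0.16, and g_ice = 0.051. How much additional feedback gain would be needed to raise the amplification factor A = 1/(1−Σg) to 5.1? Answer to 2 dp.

0.57

Current total gain = 0.2309.
Target gain for A = 5.1: g* = 1 − 1/5.1 = 0.8039.
Additional gain needed = 0.8039 − 0.2309 = 0.57.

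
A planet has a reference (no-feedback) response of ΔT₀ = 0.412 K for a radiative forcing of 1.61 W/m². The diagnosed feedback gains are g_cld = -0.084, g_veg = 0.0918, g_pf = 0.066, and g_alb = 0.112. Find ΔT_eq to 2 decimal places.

Total gain g = -0.084 + 0.0918 + 0.066 + 0.112 = 0.1858.
Amplification A = 1/(1 − 0.1858) = 1.228.
ΔT = 0.412 × 1.228 = 0.51 K.

0.51 K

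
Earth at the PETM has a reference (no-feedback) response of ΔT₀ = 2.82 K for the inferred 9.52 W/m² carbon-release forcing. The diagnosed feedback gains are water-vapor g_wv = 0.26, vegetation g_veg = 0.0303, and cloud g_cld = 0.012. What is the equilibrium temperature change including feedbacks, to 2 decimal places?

Total gain g = 0.26 + 0.0303 + 0.012 = 0.3023.
Amplification A = 1/(1 − 0.3023) = 1.433.
ΔT = 2.82 × 1.433 = 4.04 K.

4.04 K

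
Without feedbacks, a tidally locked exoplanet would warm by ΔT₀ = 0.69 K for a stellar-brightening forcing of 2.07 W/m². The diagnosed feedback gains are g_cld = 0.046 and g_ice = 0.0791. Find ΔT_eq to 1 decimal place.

0.8 K

Total gain g = 0.046 + 0.0791 = 0.1251.
Amplification A = 1/(1 − 0.1251) = 1.143.
ΔT = 0.69 × 1.143 = 0.8 K.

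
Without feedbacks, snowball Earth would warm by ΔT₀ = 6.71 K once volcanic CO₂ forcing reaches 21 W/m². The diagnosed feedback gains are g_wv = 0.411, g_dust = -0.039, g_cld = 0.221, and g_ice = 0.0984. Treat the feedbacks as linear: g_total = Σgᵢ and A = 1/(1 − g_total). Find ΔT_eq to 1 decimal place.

21.7 K

Total gain g = 0.411 − 0.039 + 0.221 + 0.0984 = 0.6914.
Amplification A = 1/(1 − 0.6914) = 3.24.
ΔT = 6.71 × 3.24 = 21.7 K.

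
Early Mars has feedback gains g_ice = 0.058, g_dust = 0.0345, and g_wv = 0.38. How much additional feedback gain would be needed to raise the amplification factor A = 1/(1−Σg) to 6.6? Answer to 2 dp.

0.38

Current total gain = 0.4725.
Target gain for A = 6.6: g* = 1 − 1/6.6 = 0.8485.
Additional gain needed = 0.8485 − 0.4725 = 0.38.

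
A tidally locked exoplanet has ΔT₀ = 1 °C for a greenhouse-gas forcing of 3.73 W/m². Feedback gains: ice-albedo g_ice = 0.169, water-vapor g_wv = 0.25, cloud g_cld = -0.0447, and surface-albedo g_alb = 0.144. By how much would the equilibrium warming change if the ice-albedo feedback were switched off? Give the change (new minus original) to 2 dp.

Original: g = 0.5183, ΔT = 1/(1−0.5183) = 2.0760 °C.
Without ice-albedo: g' = 0.3493, ΔT' = 1/(1−0.3493) = 1.5368 °C.
Change = 1.5368 − 2.0760 = -0.54 °C.

-0.54 °C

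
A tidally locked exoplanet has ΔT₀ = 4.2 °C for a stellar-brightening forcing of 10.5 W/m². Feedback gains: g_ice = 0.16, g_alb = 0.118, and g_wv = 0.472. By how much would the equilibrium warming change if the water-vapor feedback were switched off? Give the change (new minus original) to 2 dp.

-10.98 °C

Original: g = 0.75, ΔT = 4.2/(1−0.75) = 16.8000 °C.
Without water-vapor: g' = 0.278, ΔT' = 4.2/(1−0.278) = 5.8172 °C.
Change = 5.8172 − 16.8000 = -10.98 °C.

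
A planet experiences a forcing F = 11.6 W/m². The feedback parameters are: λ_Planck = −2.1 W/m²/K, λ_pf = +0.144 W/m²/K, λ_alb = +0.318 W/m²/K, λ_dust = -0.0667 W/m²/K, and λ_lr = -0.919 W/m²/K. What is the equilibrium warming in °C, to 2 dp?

Net feedback parameter λ = (−2.1) + (+0.144) + (+0.318) + (-0.0667) + (-0.919) = -2.6237 W/m²/K.
ΔT = −F/λ = −11.6/(-2.6237) = 4.42 °C.

4.42 °C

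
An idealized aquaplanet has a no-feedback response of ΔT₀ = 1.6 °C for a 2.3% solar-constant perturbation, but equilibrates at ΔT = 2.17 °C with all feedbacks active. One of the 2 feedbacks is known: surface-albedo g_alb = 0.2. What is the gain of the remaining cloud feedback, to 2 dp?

0.06

Amplification A = ΔT/ΔT₀ = 2.17/1.6 = 1.356.
Total gain g = 1 − 1/A = 1 − 1/1.356 = 0.2625.
The known gain is 0.2.
g_cld = 0.2625 − 0.2 = 0.06.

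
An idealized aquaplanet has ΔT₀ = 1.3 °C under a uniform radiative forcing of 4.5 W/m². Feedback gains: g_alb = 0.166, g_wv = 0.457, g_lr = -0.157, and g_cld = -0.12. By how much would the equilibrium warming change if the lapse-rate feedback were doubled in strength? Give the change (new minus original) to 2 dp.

-0.38 °C

Original: g = 0.346, ΔT = 1.3/(1−0.346) = 1.9878 °C.
With doubled lapse-rate: g' = 0.189, ΔT' = 1.3/(1−0.189) = 1.6030 °C.
Change = 1.6030 − 1.9878 = -0.38 °C.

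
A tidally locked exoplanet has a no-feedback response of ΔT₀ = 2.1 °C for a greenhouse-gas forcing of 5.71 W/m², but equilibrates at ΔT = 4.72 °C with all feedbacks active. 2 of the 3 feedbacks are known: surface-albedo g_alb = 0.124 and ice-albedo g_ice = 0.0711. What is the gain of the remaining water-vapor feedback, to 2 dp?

0.36

Amplification A = ΔT/ΔT₀ = 4.72/2.1 = 2.248.
Total gain g = 1 − 1/A = 1 − 1/2.248 = 0.5552.
Known gains sum to 0.124 + 0.0711 = 0.1951.
g_wv = 0.5552 − 0.1951 = 0.36.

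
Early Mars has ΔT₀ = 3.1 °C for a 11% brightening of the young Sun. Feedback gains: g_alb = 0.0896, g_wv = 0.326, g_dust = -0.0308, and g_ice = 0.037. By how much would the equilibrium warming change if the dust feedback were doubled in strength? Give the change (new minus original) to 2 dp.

-0.27 °C

Original: g = 0.4218, ΔT = 3.1/(1−0.4218) = 5.3615 °C.
With doubled dust: g' = 0.391, ΔT' = 3.1/(1−0.391) = 5.0903 °C.
Change = 5.0903 − 5.3615 = -0.27 °C.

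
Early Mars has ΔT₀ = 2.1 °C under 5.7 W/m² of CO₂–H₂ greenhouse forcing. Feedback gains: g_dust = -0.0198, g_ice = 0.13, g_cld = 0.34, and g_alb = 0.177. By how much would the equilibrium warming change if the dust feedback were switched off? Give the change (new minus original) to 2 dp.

0.32 °C

Original: g = 0.6272, ΔT = 2.1/(1−0.6272) = 5.6330 °C.
Without dust: g' = 0.647, ΔT' = 2.1/(1−0.647) = 5.9490 °C.
Change = 5.9490 − 5.6330 = 0.32 °C.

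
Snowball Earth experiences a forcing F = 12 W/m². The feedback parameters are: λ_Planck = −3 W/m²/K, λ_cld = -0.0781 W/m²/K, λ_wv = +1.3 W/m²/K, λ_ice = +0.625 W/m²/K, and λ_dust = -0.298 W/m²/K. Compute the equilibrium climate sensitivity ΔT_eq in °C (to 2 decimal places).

Net feedback parameter λ = (−3) + (-0.0781) + (+1.3) + (+0.625) + (-0.298) = -1.4511 W/m²/K.
ΔT = −F/λ = −12/(-1.4511) = 8.27 °C.

8.27 °C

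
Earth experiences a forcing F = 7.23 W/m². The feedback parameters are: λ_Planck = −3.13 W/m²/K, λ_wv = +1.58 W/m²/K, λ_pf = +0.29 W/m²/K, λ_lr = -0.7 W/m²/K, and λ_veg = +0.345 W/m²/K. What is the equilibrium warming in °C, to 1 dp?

4.5 °C

Net feedback parameter λ = (−3.13) + (+1.58) + (+0.29) + (-0.7) + (+0.345) = -1.615 W/m²/K.
ΔT = −F/λ = −7.23/(-1.615) = 4.5 °C.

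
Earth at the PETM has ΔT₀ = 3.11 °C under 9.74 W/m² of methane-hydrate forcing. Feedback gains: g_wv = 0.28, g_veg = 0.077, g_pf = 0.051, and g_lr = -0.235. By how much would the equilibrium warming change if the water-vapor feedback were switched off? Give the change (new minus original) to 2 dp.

-0.95 °C

Original: g = 0.173, ΔT = 3.11/(1−0.173) = 3.7606 °C.
Without water-vapor: g' = -0.107, ΔT' = 3.11/(1+0.107) = 2.8094 °C.
Change = 2.8094 − 3.7606 = -0.95 °C.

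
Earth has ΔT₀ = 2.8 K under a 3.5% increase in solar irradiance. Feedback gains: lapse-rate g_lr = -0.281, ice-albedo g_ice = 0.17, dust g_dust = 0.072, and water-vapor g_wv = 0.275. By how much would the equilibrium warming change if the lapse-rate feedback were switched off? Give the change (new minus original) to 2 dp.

2.13 K

Original: g = 0.236, ΔT = 2.8/(1−0.236) = 3.6649 K.
Without lapse-rate: g' = 0.517, ΔT' = 2.8/(1−0.517) = 5.7971 K.
Change = 5.7971 − 3.6649 = 2.13 K.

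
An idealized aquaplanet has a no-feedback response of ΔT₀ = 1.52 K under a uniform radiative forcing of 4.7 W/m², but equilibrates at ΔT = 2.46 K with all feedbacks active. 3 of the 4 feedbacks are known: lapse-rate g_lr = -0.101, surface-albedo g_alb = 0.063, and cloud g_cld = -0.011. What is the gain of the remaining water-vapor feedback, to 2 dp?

Amplification A = ΔT/ΔT₀ = 2.46/1.52 = 1.618.
Total gain g = 1 − 1/A = 1 − 1/1.618 = 0.382.
Known gains sum to -0.101 + 0.063 − 0.011 = -0.049.
g_wv = 0.382 + 0.049 = 0.43.

0.43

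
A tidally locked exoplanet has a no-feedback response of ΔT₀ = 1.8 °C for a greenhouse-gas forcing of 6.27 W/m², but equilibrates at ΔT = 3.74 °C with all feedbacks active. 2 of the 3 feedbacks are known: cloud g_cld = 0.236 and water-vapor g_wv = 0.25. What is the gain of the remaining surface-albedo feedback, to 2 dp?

Amplification A = ΔT/ΔT₀ = 3.74/1.8 = 2.078.
Total gain g = 1 − 1/A = 1 − 1/2.078 = 0.5188.
Known gains sum to 0.236 + 0.25 = 0.486.
g_alb = 0.5188 − 0.486 = 0.03.

0.03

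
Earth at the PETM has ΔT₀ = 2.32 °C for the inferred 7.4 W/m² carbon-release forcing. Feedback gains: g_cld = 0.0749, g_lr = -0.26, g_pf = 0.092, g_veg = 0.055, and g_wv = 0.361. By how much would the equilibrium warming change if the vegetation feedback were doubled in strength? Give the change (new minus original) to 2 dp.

0.30 °C

Original: g = 0.3229, ΔT = 2.32/(1−0.3229) = 3.4264 °C.
With doubled vegetation: g' = 0.3779, ΔT' = 2.32/(1−0.3779) = 3.7293 °C.
Change = 3.7293 − 3.4264 = 0.30 °C.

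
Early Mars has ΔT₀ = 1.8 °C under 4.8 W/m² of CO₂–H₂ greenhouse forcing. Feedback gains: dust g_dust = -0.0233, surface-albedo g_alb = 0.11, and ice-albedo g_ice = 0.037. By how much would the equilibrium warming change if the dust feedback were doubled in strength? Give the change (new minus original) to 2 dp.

-0.05 °C

Original: g = 0.1237, ΔT = 1.8/(1−0.1237) = 2.0541 °C.
With doubled dust: g' = 0.1004, ΔT' = 1.8/(1−0.1004) = 2.0009 °C.
Change = 2.0009 − 2.0541 = -0.05 °C.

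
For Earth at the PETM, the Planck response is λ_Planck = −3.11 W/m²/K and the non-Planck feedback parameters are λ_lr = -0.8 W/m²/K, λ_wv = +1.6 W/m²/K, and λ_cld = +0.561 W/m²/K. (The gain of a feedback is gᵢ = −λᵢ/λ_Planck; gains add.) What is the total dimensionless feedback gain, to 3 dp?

Convert to gains: g_lr = -0.8/3.11 = -0.2572; g_wv = 1.6/3.11 = 0.5145; g_cld = 0.561/3.11 = 0.1804.
Total gain g = 0.4377.

0.438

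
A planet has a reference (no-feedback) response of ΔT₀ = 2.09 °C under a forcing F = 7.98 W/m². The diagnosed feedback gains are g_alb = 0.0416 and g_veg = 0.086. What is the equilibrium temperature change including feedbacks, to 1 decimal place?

Total gain g = 0.0416 + 0.086 = 0.1276.
Amplification A = 1/(1 − 0.1276) = 1.146.
ΔT = 2.09 × 1.146 = 2.4 °C.

2.4 °C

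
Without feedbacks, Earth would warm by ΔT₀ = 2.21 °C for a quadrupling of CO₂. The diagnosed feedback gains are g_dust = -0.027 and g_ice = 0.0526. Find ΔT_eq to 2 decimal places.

2.27 °C

Total gain g = -0.027 + 0.0526 = 0.0256.
Amplification A = 1/(1 − 0.0256) = 1.026.
ΔT = 2.21 × 1.026 = 2.27 °C.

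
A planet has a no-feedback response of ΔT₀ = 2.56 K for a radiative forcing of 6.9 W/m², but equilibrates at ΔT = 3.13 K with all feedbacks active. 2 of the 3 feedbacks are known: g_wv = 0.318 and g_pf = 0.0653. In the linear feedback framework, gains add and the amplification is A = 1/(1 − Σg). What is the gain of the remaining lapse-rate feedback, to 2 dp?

-0.20

Amplification A = ΔT/ΔT₀ = 3.13/2.56 = 1.223.
Total gain g = 1 − 1/A = 1 − 1/1.223 = 0.1823.
Known gains sum to 0.318 + 0.0653 = 0.3833.
g_lr = 0.1823 − 0.3833 = -0.20.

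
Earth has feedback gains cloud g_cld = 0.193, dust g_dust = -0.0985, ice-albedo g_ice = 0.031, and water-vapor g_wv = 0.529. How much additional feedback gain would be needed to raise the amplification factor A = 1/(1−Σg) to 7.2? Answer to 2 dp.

Current total gain = 0.6545.
Target gain for A = 7.2: g* = 1 − 1/7.2 = 0.8611.
Additional gain needed = 0.8611 − 0.6545 = 0.21.

0.21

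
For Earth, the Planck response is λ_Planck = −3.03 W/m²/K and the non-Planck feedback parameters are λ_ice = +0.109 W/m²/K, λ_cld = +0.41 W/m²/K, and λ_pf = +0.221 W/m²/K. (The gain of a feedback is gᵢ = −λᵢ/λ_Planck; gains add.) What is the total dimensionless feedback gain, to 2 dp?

Convert to gains: g_ice = 0.109/3.03 = 0.03597; g_cld = 0.41/3.03 = 0.1353; g_pf = 0.221/3.03 = 0.07294.
Total gain g = 0.24421.

0.24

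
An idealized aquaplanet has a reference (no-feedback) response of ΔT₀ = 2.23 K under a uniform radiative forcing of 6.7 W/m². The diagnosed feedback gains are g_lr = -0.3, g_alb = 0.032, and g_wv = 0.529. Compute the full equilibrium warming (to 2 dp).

3.02 K

Total gain g = -0.3 + 0.032 + 0.529 = 0.261.
Amplification A = 1/(1 − 0.261) = 1.353.
ΔT = 2.23 × 1.353 = 3.02 K.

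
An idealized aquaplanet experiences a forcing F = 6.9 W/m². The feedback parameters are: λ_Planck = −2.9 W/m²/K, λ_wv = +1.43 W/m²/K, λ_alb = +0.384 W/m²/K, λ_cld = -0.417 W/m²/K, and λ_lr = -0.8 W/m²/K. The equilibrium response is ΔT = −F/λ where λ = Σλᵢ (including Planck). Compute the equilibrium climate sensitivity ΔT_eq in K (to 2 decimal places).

Net feedback parameter λ = (−2.9) + (+1.43) + (+0.384) + (-0.417) + (-0.8) = -2.303 W/m²/K.
ΔT = −F/λ = −6.9/(-2.303) = 3.00 K.

3.00 K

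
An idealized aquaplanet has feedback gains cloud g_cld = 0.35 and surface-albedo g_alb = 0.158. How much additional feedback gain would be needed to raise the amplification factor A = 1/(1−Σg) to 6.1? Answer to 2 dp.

Current total gain = 0.508.
Target gain for A = 6.1: g* = 1 − 1/6.1 = 0.8361.
Additional gain needed = 0.8361 − 0.508 = 0.33.

0.33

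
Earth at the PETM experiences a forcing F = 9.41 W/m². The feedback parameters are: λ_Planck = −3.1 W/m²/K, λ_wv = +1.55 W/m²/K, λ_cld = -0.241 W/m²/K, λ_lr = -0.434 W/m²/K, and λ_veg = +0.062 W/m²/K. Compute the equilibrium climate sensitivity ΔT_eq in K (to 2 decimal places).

Net feedback parameter λ = (−3.1) + (+1.55) + (-0.241) + (-0.434) + (+0.062) = -2.163 W/m²/K.
ΔT = −F/λ = −9.41/(-2.163) = 4.35 K.

4.35 K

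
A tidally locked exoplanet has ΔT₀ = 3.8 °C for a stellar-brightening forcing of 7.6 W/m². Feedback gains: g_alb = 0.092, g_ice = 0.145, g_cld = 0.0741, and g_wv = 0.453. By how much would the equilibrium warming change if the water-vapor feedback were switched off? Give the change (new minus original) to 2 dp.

Original: g = 0.7641, ΔT = 3.8/(1−0.7641) = 16.1085 °C.
Without water-vapor: g' = 0.3111, ΔT' = 3.8/(1−0.3111) = 5.5160 °C.
Change = 5.5160 − 16.1085 = -10.59 °C.

-10.59 °C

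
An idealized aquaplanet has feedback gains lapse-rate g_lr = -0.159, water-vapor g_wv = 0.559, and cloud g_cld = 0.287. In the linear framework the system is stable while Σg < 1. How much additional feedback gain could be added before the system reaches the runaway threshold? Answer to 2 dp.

0.31

Current total gain = -0.159 + 0.559 + 0.287 = 0.687.
Margin to runaway = 1 − 0.687 = 0.31.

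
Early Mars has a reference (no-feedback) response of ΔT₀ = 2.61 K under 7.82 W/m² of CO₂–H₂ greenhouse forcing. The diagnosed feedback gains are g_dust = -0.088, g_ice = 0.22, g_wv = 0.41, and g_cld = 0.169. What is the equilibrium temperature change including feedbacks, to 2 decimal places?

9.03 K

Total gain g = -0.088 + 0.22 + 0.41 + 0.169 = 0.711.
Amplification A = 1/(1 − 0.711) = 3.46.
ΔT = 2.61 × 3.46 = 9.03 K.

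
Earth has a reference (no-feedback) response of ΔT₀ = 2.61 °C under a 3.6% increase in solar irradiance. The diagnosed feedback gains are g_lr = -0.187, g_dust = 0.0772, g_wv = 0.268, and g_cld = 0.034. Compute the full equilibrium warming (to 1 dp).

3.2 °C

Total gain g = -0.187 + 0.0772 + 0.268 + 0.034 = 0.1922.
Amplification A = 1/(1 − 0.1922) = 1.238.
ΔT = 2.61 × 1.238 = 3.2 °C.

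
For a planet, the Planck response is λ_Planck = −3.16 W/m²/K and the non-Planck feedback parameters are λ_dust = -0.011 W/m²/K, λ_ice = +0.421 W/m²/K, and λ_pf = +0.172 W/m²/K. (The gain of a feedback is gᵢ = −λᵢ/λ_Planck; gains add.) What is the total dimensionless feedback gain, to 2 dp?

0.18

Convert to gains: g_dust = -0.011/3.16 = -0.003481; g_ice = 0.421/3.16 = 0.1332; g_pf = 0.172/3.16 = 0.05443.
Total gain g = 0.184149.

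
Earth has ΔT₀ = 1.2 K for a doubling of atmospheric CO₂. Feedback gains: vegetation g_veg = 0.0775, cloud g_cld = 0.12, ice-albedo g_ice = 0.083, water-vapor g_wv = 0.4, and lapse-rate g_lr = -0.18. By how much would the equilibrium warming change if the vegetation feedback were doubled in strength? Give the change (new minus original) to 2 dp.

Original: g = 0.5005, ΔT = 1.2/(1−0.5005) = 2.4024 K.
With doubled vegetation: g' = 0.578, ΔT' = 1.2/(1−0.578) = 2.8436 K.
Change = 2.8436 − 2.4024 = 0.44 K.

0.44 K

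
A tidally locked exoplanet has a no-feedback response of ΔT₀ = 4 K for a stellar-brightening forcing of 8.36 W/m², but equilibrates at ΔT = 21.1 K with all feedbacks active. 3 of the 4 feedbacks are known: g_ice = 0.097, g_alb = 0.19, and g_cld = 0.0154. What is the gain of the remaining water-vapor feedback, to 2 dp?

Amplification A = ΔT/ΔT₀ = 21.1/4 = 5.275.
Total gain g = 1 − 1/A = 1 − 1/5.275 = 0.8104.
Known gains sum to 0.097 + 0.19 + 0.0154 = 0.3024.
g_wv = 0.8104 − 0.3024 = 0.51.

0.51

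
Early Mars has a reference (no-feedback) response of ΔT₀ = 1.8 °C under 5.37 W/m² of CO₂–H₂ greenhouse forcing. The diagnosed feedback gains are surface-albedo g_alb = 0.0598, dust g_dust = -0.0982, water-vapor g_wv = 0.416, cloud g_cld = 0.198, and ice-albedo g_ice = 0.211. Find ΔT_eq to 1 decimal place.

8.4 °C

Total gain g = 0.0598 − 0.0982 + 0.416 + 0.198 + 0.211 = 0.7866.
Amplification A = 1/(1 − 0.7866) = 4.686.
ΔT = 1.8 × 4.686 = 8.4 °C.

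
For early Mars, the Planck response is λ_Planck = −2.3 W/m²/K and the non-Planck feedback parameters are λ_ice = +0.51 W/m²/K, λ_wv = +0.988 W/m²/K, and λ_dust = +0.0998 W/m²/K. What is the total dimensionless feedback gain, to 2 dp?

0.69

Convert to gains: g_ice = 0.51/2.3 = 0.2217; g_wv = 0.988/2.3 = 0.4296; g_dust = 0.0998/2.3 = 0.04339.
Total gain g = 0.69469.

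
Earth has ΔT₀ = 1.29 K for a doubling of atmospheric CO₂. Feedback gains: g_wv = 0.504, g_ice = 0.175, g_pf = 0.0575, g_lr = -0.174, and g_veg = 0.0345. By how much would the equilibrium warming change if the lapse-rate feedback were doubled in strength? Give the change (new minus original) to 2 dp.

-0.97 K

Original: g = 0.597, ΔT = 1.29/(1−0.597) = 3.2010 K.
With doubled lapse-rate: g' = 0.423, ΔT' = 1.29/(1−0.423) = 2.2357 K.
Change = 2.2357 − 3.2010 = -0.97 K.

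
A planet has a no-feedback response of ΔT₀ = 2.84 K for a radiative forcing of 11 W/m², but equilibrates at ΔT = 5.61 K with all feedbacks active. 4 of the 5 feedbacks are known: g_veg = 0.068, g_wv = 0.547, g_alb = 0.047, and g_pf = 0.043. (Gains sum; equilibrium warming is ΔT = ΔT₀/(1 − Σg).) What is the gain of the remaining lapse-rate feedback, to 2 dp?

Amplification A = ΔT/ΔT₀ = 5.61/2.84 = 1.975.
Total gain g = 1 − 1/A = 1 − 1/1.975 = 0.4937.
Known gains sum to 0.068 + 0.547 + 0.047 + 0.043 = 0.705.
g_lr = 0.4937 − 0.705 = -0.21.

-0.21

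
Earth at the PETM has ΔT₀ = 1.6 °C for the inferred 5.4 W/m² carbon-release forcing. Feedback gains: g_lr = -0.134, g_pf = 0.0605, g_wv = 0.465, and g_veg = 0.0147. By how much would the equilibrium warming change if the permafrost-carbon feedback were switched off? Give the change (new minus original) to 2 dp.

-0.25 °C

Original: g = 0.4062, ΔT = 1.6/(1−0.4062) = 2.6945 °C.
Without permafrost-carbon: g' = 0.3457, ΔT' = 1.6/(1−0.3457) = 2.4454 °C.
Change = 2.4454 − 2.6945 = -0.25 °C.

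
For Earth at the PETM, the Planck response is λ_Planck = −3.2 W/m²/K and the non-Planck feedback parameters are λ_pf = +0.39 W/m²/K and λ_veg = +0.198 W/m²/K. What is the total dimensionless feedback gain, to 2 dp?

0.18

Convert to gains: g_pf = 0.39/3.2 = 0.1219; g_veg = 0.198/3.2 = 0.06187.
Total gain g = 0.18377.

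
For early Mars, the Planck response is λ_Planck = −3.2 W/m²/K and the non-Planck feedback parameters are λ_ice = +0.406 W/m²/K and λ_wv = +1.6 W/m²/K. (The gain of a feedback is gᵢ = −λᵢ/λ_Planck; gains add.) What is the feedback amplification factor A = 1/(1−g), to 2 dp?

Convert to gains: g_ice = 0.406/3.2 = 0.1269; g_wv = 1.6/3.2 = 0.5.
Total gain g = 0.6269.
A = 1/(1 − 0.6269) = 2.68.

2.68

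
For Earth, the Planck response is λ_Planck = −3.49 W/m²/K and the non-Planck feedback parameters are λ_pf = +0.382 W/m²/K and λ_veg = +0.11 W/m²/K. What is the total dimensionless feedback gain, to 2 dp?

0.14

Convert to gains: g_pf = 0.382/3.49 = 0.1095; g_veg = 0.11/3.49 = 0.03152.
Total gain g = 0.14102.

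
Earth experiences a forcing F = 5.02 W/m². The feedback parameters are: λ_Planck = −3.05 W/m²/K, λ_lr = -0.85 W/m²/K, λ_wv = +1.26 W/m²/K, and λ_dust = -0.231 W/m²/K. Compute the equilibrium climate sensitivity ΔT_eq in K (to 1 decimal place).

Net feedback parameter λ = (−3.05) + (-0.85) + (+1.26) + (-0.231) = -2.871 W/m²/K.
ΔT = −F/λ = −5.02/(-2.871) = 1.7 K.

1.7 K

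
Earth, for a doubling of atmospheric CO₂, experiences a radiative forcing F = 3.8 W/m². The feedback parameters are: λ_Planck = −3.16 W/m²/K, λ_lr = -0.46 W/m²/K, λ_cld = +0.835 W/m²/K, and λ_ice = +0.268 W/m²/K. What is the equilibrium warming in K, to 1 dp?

1.5 K

Net feedback parameter λ = (−3.16) + (-0.46) + (+0.835) + (+0.268) = -2.517 W/m²/K.
ΔT = −F/λ = −3.8/(-2.517) = 1.5 K.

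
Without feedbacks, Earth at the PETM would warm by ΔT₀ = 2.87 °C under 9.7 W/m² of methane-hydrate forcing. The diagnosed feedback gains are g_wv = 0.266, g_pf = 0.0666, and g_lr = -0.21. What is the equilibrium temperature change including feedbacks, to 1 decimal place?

3.3 °C

Total gain g = 0.266 + 0.0666 − 0.21 = 0.1226.
Amplification A = 1/(1 − 0.1226) = 1.14.
ΔT = 2.87 × 1.14 = 3.3 °C.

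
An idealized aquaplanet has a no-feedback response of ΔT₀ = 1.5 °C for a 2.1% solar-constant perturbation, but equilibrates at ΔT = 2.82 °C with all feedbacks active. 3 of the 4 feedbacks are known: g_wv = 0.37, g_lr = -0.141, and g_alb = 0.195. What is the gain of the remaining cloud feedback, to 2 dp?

Amplification A = ΔT/ΔT₀ = 2.82/1.5 = 1.88.
Total gain g = 1 − 1/A = 1 − 1/1.88 = 0.4681.
Known gains sum to 0.37 − 0.141 + 0.195 = 0.424.
g_cld = 0.4681 − 0.424 = 0.04.

0.04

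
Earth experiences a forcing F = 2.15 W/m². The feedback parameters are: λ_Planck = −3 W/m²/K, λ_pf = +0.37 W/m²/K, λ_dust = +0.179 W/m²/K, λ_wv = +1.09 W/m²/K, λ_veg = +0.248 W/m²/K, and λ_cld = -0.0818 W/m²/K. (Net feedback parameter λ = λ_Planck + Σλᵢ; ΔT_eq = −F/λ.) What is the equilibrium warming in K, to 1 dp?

1.8 K

Net feedback parameter λ = (−3) + (+0.37) + (+0.179) + (+1.09) + (+0.248) + (-0.0818) = -1.1948 W/m²/K.
ΔT = −F/λ = −2.15/(-1.1948) = 1.8 K.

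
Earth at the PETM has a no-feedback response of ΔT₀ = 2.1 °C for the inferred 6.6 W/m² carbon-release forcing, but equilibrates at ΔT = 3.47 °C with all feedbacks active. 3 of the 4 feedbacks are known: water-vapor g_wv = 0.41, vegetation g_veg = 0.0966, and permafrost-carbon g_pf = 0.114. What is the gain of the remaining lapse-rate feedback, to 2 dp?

-0.23

Amplification A = ΔT/ΔT₀ = 3.47/2.1 = 1.652.
Total gain g = 1 − 1/A = 1 − 1/1.652 = 0.3947.
Known gains sum to 0.41 + 0.0966 + 0.114 = 0.6206.
g_lr = 0.3947 − 0.6206 = -0.23.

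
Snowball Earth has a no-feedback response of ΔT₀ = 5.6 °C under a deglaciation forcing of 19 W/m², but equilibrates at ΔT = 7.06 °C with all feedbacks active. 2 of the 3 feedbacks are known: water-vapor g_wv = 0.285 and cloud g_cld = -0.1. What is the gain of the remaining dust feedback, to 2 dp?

0.02

Amplification A = ΔT/ΔT₀ = 7.06/5.6 = 1.261.
Total gain g = 1 − 1/A = 1 − 1/1.261 = 0.207.
Known gains sum to 0.285 − 0.1 = 0.185.
g_dust = 0.207 − 0.185 = 0.02.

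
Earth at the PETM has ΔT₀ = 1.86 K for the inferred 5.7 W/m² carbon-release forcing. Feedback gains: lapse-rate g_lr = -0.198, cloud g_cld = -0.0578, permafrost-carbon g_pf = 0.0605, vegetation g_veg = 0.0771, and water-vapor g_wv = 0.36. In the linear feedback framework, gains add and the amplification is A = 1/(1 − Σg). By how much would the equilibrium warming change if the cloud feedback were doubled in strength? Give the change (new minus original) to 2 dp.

Original: g = 0.2418, ΔT = 1.86/(1−0.2418) = 2.4532 K.
With doubled cloud: g' = 0.184, ΔT' = 1.86/(1−0.184) = 2.2794 K.
Change = 2.2794 − 2.4532 = -0.17 K.

-0.17 K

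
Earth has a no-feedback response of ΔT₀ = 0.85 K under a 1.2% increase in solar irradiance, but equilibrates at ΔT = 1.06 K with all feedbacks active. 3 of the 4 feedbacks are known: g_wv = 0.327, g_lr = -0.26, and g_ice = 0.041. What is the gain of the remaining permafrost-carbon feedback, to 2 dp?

Amplification A = ΔT/ΔT₀ = 1.06/0.85 = 1.247.
Total gain g = 1 − 1/A = 1 − 1/1.247 = 0.1981.
Known gains sum to 0.327 − 0.26 + 0.041 = 0.108.
g_pf = 0.1981 − 0.108 = 0.09.

0.09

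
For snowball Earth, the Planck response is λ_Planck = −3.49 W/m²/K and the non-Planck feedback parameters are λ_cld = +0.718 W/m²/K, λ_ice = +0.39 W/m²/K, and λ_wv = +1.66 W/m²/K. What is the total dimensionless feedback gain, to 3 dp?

Convert to gains: g_cld = 0.718/3.49 = 0.2057; g_ice = 0.39/3.49 = 0.1117; g_wv = 1.66/3.49 = 0.4756.
Total gain g = 0.793.

0.793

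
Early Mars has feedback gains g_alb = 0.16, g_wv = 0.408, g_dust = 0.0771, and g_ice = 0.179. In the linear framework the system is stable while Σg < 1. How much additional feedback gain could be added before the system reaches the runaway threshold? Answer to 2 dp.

0.18

Current total gain = 0.16 + 0.408 + 0.0771 + 0.179 = 0.8241.
Margin to runaway = 1 − 0.8241 = 0.18.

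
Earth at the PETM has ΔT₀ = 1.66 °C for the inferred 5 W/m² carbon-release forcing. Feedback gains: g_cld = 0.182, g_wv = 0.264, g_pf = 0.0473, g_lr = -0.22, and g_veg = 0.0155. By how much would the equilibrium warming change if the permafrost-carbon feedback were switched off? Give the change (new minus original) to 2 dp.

-0.15 °C

Original: g = 0.2888, ΔT = 1.66/(1−0.2888) = 2.3341 °C.
Without permafrost-carbon: g' = 0.2415, ΔT' = 1.66/(1−0.2415) = 2.1885 °C.
Change = 2.1885 − 2.3341 = -0.15 °C.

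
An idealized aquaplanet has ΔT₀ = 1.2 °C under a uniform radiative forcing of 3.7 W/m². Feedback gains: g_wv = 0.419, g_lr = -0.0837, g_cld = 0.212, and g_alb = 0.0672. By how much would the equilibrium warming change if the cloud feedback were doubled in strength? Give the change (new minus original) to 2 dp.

Original: g = 0.6145, ΔT = 1.2/(1−0.6145) = 3.1128 °C.
With doubled cloud: g' = 0.8265, ΔT' = 1.2/(1−0.8265) = 6.9164 °C.
Change = 6.9164 − 3.1128 = 3.80 °C.

3.80 °C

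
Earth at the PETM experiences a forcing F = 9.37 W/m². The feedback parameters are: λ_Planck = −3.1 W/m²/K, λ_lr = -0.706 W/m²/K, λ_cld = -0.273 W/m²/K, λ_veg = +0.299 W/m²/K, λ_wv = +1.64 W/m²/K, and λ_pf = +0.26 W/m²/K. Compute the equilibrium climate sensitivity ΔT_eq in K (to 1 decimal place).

5.0 K

Net feedback parameter λ = (−3.1) + (-0.706) + (-0.273) + (+0.299) + (+1.64) + (+0.26) = -1.88 W/m²/K.
ΔT = −F/λ = −9.37/(-1.88) = 5.0 K.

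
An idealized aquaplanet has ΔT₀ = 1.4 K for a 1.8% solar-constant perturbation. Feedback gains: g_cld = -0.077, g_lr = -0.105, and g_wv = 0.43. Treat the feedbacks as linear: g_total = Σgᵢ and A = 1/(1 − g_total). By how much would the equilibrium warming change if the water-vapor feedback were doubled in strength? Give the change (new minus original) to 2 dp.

Original: g = 0.248, ΔT = 1.4/(1−0.248) = 1.8617 K.
With doubled water-vapor: g' = 0.678, ΔT' = 1.4/(1−0.678) = 4.3478 K.
Change = 4.3478 − 1.8617 = 2.49 K.

2.49 K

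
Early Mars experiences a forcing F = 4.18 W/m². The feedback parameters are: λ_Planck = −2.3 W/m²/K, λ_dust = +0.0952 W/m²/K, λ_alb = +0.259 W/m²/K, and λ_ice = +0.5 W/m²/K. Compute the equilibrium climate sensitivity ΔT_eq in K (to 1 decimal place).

2.9 K

Net feedback parameter λ = (−2.3) + (+0.0952) + (+0.259) + (+0.5) = -1.4458 W/m²/K.
ΔT = −F/λ = −4.18/(-1.4458) = 2.9 K.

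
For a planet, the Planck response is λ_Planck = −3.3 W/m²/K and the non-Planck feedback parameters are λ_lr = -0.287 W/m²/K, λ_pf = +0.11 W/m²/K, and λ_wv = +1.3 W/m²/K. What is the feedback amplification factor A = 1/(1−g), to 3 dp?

1.516

Convert to gains: g_lr = -0.287/3.3 = -0.08697; g_pf = 0.11/3.3 = 0.03333; g_wv = 1.3/3.3 = 0.3939.
Total gain g = 0.34026.
A = 1/(1 − 0.34026) = 1.516.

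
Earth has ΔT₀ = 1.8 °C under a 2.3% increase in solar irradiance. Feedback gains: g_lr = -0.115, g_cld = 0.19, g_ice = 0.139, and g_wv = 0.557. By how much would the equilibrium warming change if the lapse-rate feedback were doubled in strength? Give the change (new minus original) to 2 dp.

-2.63 °C

Original: g = 0.771, ΔT = 1.8/(1−0.771) = 7.8603 °C.
With doubled lapse-rate: g' = 0.656, ΔT' = 1.8/(1−0.656) = 5.2326 °C.
Change = 5.2326 − 7.8603 = -2.63 °C.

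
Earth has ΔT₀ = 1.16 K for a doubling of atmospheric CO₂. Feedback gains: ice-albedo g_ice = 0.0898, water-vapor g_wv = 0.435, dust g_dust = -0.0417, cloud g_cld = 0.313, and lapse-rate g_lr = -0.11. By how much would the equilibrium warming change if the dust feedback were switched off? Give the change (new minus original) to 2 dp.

0.57 K

Original: g = 0.6861, ΔT = 1.16/(1−0.6861) = 3.6954 K.
Without dust: g' = 0.7278, ΔT' = 1.16/(1−0.7278) = 4.2616 K.
Change = 4.2616 − 3.6954 = 0.57 K.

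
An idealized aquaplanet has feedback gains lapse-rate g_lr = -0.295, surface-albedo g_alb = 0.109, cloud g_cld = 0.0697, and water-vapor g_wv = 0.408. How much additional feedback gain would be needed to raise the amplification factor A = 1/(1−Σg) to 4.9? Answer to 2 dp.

0.50

Current total gain = 0.2917.
Target gain for A = 4.9: g* = 1 − 1/4.9 = 0.7959.
Additional gain needed = 0.7959 − 0.2917 = 0.50.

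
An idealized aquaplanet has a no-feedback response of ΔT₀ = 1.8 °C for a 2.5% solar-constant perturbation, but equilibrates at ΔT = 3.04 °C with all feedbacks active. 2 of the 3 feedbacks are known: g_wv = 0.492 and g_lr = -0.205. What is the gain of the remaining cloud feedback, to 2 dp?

0.12

Amplification A = ΔT/ΔT₀ = 3.04/1.8 = 1.689.
Total gain g = 1 − 1/A = 1 − 1/1.689 = 0.4079.
Known gains sum to 0.492 − 0.205 = 0.287.
g_cld = 0.4079 − 0.287 = 0.12.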